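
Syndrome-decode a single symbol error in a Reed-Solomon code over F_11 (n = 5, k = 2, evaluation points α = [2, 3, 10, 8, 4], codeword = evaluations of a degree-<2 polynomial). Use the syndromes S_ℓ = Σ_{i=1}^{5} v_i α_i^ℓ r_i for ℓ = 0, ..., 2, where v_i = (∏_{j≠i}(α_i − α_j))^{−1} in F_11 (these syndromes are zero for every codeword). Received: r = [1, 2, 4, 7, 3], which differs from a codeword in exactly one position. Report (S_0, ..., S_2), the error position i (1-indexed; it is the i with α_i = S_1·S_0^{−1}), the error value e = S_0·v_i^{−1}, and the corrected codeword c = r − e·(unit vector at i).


S = (6, 5, 6), error at position 3, error magnitude e = 6, c = [1, 2, 9, 7, 3].

Step 1: column multipliers v_i = (∏_{j≠i}(α_i − α_j))^{−1} mod 11.
  i = 1 (α = 2): (2−3)(2−10)(2−8)(2−4) = (−1)·(−8)·(−6)·(−2) = 96 ≡ 8, so v_1 = 8^{−1} = 7 (mod 11).
  i = 2 (α = 3): (3−2)(3−10)(3−8)(3−4) = 1·(−7)·(−5)·(−1) = −35 ≡ 9, so v_2 = 9^{−1} = 5 (mod 11).
  i = 3 (α = 10): (10−2)(10−3)(10−8)(10−4) = 8·7·2·6 = 672 ≡ 1, so v_3 = 1^{−1} = 1 (mod 11).
  i = 4 (α = 8): (8−2)(8−3)(8−10)(8−4) = 6·5·(−2)·4 = −240 ≡ 2, so v_4 = 2^{−1} = 6 (mod 11).
  i = 5 (α = 4): (4−2)(4−3)(4−10)(4−8) = 2·1·(−6)·(−4) = 48 ≡ 4, so v_5 = 4^{−1} = 3 (mod 11).
  v = [7, 5, 1, 6, 3].
Step 2: syndromes of r = [1, 2, 4, 7, 3] (all sums mod 11).
  S_0 = Σ v_i r_i = 7·1 + 5·2 + 1·4 + 6·7 + 3·3 = 72 ≡ 6.
  S_1 = Σ v_i α_i r_i = 7·2·1 + 5·3·2 + 1·10·4 + 6·8·7 + 3·4·3 = 456 ≡ 5.
  α_i^2 mod 11 = [4, 9, 1, 9, 5].
  S_2 = Σ v_i α_i^2 r_i = 7·4·1 + 5·9·2 + 1·1·4 + 6·9·7 + 3·5·3 = 545 ≡ 6.
  S = (6, 5, 6) ≠ 0, so r is not a codeword (an error is present).
Step 3: locate the error. For a single error e at position i, S_ℓ = v_i·e·α_i^ℓ, so α_err = S_1/S_0.
  S_0^{−1} = 6^{−1} = 2 (mod 11), so α_err = 5·2 = 10 ≡ 10 = α_3. Error position i = 3.
  Consistency check: S_2/S_1 = 6·9 = 54 ≡ 10 = α_err ✓ (single-error assumption holds).
Step 4: error magnitude e = S_0/v_3 = S_0·∏_{j≠3}(α_3 − α_j) = 6·1 = 6 ≡ 6 (mod 11).
Step 5: correct position 3: c_3 = r_3 − e = 4 − 6 ≡ 9 (mod 11). Hence c = [1, 2, 9, 7, 3].
  Check: interpolating c through the α_i gives m(x) = 10 + 1·x (degree < 2) with m(α_i) = c_i for every i, so c is indeed a codeword.


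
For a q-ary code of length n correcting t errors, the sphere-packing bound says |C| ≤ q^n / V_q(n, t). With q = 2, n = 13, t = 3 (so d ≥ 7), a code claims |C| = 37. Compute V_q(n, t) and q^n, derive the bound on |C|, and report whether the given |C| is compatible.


V_q(n, t) = 378, q^n = 8192, Hamming bound = 21, |C| = 37 > bound (violated).

Step 1: Compute V_q(n, t) = Σ_{j=0}^3 C(n, j) (q−1)^j.
  j = 0: C(13,0)·(1)^0 = 1·1 = 1.
  j = 1: C(13,1)·(1)^1 = 13·1 = 13.
  j = 2: C(13,2)·(1)^2 = 78·1 = 78.
  j = 3: C(13,3)·(1)^3 = 286·1 = 286.
  V_q(n, t) = 1 + 13 + 78 + 286 = 378.
Step 2: q^n = 2^13 = 8192.
Step 3: Hamming bound ⌊q^n / V_q(n,t)⌋ = ⌊8192/378⌋ = 21.
Step 4: Compare |C| = 37 to 21: violated.
The claimed |C| lies above the Hamming bound, so no 2-ary code of length 13 with d ≥ 7 can have 37 codewords.


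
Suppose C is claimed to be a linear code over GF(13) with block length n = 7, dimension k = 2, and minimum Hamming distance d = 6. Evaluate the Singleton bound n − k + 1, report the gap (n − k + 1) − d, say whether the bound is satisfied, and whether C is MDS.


Singleton RHS = n − k + 1 = 6, slack = 0, bound satisfied, MDS.

Singleton bound: d ≤ n − k + 1.
Here n = 7, k = 2, so n − k + 1 = 6.
Given d = 6, check d ≤ 6: YES.
Slack = (n − k + 1) − d = 0.
The code is MDS (slack = 0).
Description: the claimed parameters are [7, 2, 6]_13; such a code would be MDS (meets Singleton bound).


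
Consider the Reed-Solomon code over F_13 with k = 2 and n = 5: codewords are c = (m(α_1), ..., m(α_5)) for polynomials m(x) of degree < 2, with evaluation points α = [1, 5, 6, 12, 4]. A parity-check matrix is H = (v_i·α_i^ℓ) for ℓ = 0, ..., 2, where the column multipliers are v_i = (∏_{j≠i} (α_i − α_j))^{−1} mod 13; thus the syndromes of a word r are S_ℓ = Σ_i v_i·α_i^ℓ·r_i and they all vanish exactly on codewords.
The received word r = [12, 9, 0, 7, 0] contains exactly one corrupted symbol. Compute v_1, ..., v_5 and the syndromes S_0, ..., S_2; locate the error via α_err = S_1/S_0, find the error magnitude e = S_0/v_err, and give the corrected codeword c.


S = (12, 7, 3), error at position 3, error magnitude e = 8, c = [12, 9, 5, 7, 0].

Step 1: column multipliers v_i = (∏_{j≠i}(α_i − α_j))^{−1} mod 13.
  i = 1 (α = 1): (1−5)(1−6)(1−12)(1−4) = (−4)·(−5)·(−11)·(−3) = 660 ≡ 10, so v_1 = 10^{−1} = 4 (mod 13).
  i = 2 (α = 5): (5−1)(5−6)(5−12)(5−4) = 4·(−1)·(−7)·1 = 28 ≡ 2, so v_2 = 2^{−1} = 7 (mod 13).
  i = 3 (α = 6): (6−1)(6−5)(6−12)(6−4) = 5·1·(−6)·2 = −60 ≡ 5, so v_3 = 5^{−1} = 8 (mod 13).
  i = 4 (α = 12): (12−1)(12−5)(12−6)(12−4) = 11·7·6·8 = 3696 ≡ 4, so v_4 = 4^{−1} = 10 (mod 13).
  i = 5 (α = 4): (4−1)(4−5)(4−6)(4−12) = 3·(−1)·(−2)·(−8) = −48 ≡ 4, so v_5 = 4^{−1} = 10 (mod 13).
  v = [4, 7, 8, 10, 10].
Step 2: syndromes of r = [12, 9, 0, 7, 0] (all sums mod 13).
  S_0 = Σ v_i r_i = 4·12 + 7·9 + 8·0 + 10·7 + 10·0 = 181 ≡ 12.
  S_1 = Σ v_i α_i r_i = 4·1·12 + 7·5·9 + 8·6·0 + 10·12·7 + 10·4·0 = 1203 ≡ 7.
  α_i^2 mod 13 = [1, 12, 10, 1, 3].
  S_2 = Σ v_i α_i^2 r_i = 4·1·12 + 7·12·9 + 8·10·0 + 10·1·7 + 10·3·0 = 874 ≡ 3.
  S = (12, 7, 3) ≠ 0, so r is not a codeword (an error is present).
Step 3: locate the error. For a single error e at position i, S_ℓ = v_i·e·α_i^ℓ, so α_err = S_1/S_0.
  S_0^{−1} = 12^{−1} = 12 (mod 13), so α_err = 7·12 = 84 ≡ 6 = α_3. Error position i = 3.
  Consistency check: S_2/S_1 = 3·2 = 6 ≡ 6 = α_err ✓ (single-error assumption holds).
Step 4: error magnitude e = S_0/v_3 = S_0·∏_{j≠3}(α_3 − α_j) = 12·5 = 60 ≡ 8 (mod 13).
Step 5: correct position 3: c_3 = r_3 − e = 0 − 8 ≡ 5 (mod 13). Hence c = [12, 9, 5, 7, 0].
  Check: interpolating c through the α_i gives m(x) = 3 + 9·x (degree < 2) with m(α_i) = c_i for every i, so c is indeed a codeword.


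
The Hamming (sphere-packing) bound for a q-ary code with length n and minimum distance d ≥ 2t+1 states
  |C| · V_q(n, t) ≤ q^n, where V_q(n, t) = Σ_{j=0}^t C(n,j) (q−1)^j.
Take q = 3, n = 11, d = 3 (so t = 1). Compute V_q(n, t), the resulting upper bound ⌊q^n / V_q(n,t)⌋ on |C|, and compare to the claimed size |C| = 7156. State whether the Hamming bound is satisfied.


V_q(n, t) = 23, q^n = 177147, Hamming bound = 7702, |C| = 7156 ≤ bound (satisfied).

Step 1: Compute V_q(n, t) = Σ_{j=0}^1 C(n, j) (q−1)^j.
  j = 0: C(11,0)·(2)^0 = 1·1 = 1.
  j = 1: C(11,1)·(2)^1 = 11·2 = 22.
  V_q(n, t) = 1 + 22 = 23.
Step 2: q^n = 3^11 = 177147.
Step 3: Hamming bound ⌊q^n / V_q(n,t)⌋ = ⌊177147/23⌋ = 7702.
Step 4: Compare |C| = 7156 to 7702: satisfied.
The claimed |C| lies below the Hamming bound.


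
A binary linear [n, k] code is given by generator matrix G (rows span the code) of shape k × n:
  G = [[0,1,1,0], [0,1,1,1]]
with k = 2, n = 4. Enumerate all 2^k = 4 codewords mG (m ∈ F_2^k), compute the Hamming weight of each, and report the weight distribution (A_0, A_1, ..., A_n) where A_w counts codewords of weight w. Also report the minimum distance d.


Weight distribution: A_0 = 1, A_1 = 1, A_2 = 1, A_3 = 1. Minimum distance d = 1.

Enumerate all 2^2 = 4 messages m ∈ F_2^2.
For each, compute codeword c = mG in F_2^4, then tally its weight.
  m = 00 → c = 0000, weight = 0.
  m = 10 → c = 0110, weight = 2.
  m = 01 → c = 0111, weight = 3.
  m = 11 → c = 0001, weight = 1.
Tally weights:
  weight 0: 1 codewords.
  weight 1: 1 codewords.
  weight 2: 1 codewords.
  weight 3: 1 codewords.
Minimum distance d = smallest w > 0 with A_w > 0 = 1.
Sanity: Σ A_w = 4 = 2^2 = 4 ✓.


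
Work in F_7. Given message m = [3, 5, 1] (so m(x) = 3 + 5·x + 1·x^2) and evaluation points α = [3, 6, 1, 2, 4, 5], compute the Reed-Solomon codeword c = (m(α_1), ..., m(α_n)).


c = [6, 6, 2, 3, 4, 4]

Message polynomial: m(x) = 3 + 5·x + 1·x^2 (mod 7).
For each evaluation point α_i, compute m(α_i) mod 7:
  α_1 = 3: Horner steps 1 → 1 → 6, so m(3) = 6.
  α_2 = 6: Horner steps 1 → 4 → 6, so m(6) = 6.
  α_3 = 1: Horner steps 1 → 6 → 2, so m(1) = 2.
  α_4 = 2: Horner steps 1 → 0 → 3, so m(2) = 3.
  α_5 = 4: Horner steps 1 → 2 → 4, so m(4) = 4.
  α_6 = 5: Horner steps 1 → 3 → 4, so m(5) = 4.
Codeword c = [6, 6, 2, 3, 4, 4] ∈ F_7^6.


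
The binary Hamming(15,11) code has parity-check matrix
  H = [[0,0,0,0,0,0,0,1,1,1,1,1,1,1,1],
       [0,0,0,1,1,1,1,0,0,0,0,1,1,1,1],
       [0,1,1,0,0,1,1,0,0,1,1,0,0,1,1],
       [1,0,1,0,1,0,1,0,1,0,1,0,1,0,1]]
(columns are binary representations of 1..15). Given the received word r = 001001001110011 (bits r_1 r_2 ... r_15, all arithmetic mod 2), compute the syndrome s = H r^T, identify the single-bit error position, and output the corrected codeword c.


s = (1, 1, 0, 0)^T, error position = 12, corrected codeword c = 001001001111011

Compute s = H r^T mod 2 one row at a time:
  s_1 = 0 + 1 + 1 + 1 + 0 + 0 + 1 + 1 = 5 ≡ 1 (mod 2).
  s_2 = 0 + 0 + 1 + 0 + 0 + 0 + 1 + 1 = 3 ≡ 1 (mod 2).
  s_3 = 0 + 1 + 1 + 0 + 1 + 1 + 1 + 1 = 6 ≡ 0 (mod 2).
  s_4 = 0 + 1 + 0 + 0 + 1 + 1 + 0 + 1 = 4 ≡ 0 (mod 2).
s = (1, 1, 0, 0)^T — this equals column 12 of H (binary 1100), so error is at position 12.
Correct: flip bit 12 of r = 001001001110011 to get c = 001001001111011.


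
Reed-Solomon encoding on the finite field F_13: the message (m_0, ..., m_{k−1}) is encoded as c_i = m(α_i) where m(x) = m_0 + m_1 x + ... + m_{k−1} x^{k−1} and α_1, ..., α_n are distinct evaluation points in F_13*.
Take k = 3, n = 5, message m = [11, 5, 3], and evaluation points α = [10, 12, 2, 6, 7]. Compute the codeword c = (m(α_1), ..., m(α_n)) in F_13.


c = [10, 9, 7, 6, 11]

Message polynomial: m(x) = 11 + 5·x + 3·x^2 (mod 13).
For each evaluation point α_i, compute m(α_i) mod 13:
  α_1 = 10: Horner steps 3 → 9 → 10, so m(10) = 10.
  α_2 = 12: Horner steps 3 → 2 → 9, so m(12) = 9.
  α_3 = 2: Horner steps 3 → 11 → 7, so m(2) = 7.
  α_4 = 6: Horner steps 3 → 10 → 6, so m(6) = 6.
  α_5 = 7: Horner steps 3 → 0 → 11, so m(7) = 11.
Codeword c = [10, 9, 7, 6, 11] ∈ F_13^5.


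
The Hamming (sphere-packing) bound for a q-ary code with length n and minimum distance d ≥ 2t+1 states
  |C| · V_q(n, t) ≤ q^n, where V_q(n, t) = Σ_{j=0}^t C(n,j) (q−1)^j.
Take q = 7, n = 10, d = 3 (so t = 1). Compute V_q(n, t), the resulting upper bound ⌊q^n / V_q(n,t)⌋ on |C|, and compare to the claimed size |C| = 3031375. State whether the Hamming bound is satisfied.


V_q(n, t) = 61, q^n = 282475249, Hamming bound = 4630741, |C| = 3031375 ≤ bound (satisfied).

Step 1: Compute V_q(n, t) = Σ_{j=0}^1 C(n, j) (q−1)^j.
  j = 0: C(10,0)·(6)^0 = 1·1 = 1.
  j = 1: C(10,1)·(6)^1 = 10·6 = 60.
  V_q(n, t) = 1 + 60 = 61.
Step 2: q^n = 7^10 = 282475249.
Step 3: Hamming bound ⌊q^n / V_q(n,t)⌋ = ⌊282475249/61⌋ = 4630741.
Step 4: Compare |C| = 3031375 to 4630741: satisfied.
The claimed |C| lies below the Hamming bound.


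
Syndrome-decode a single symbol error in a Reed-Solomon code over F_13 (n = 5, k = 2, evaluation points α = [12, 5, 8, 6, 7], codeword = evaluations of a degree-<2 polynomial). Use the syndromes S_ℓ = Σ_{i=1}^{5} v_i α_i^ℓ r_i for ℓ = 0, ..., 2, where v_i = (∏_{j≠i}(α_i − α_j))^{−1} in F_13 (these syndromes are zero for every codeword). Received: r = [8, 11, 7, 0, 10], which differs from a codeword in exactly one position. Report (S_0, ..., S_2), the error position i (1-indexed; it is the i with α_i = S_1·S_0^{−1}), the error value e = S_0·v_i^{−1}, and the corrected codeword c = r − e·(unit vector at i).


S = (7, 9, 6), error at position 2, error magnitude e = 8, c = [8, 3, 7, 0, 10].

Step 1: column multipliers v_i = (∏_{j≠i}(α_i − α_j))^{−1} mod 13.
  i = 1 (α = 12): (12−5)(12−8)(12−6)(12−7) = 7·4·6·5 = 840 ≡ 8, so v_1 = 8^{−1} = 5 (mod 13).
  i = 2 (α = 5): (5−12)(5−8)(5−6)(5−7) = (−7)·(−3)·(−1)·(−2) = 42 ≡ 3, so v_2 = 3^{−1} = 9 (mod 13).
  i = 3 (α = 8): (8−12)(8−5)(8−6)(8−7) = (−4)·3·2·1 = −24 ≡ 2, so v_3 = 2^{−1} = 7 (mod 13).
  i = 4 (α = 6): (6−12)(6−5)(6−8)(6−7) = (−6)·1·(−2)·(−1) = −12 ≡ 1, so v_4 = 1^{−1} = 1 (mod 13).
  i = 5 (α = 7): (7−12)(7−5)(7−8)(7−6) = (−5)·2·(−1)·1 = 10 ≡ 10, so v_5 = 10^{−1} = 4 (mod 13).
  v = [5, 9, 7, 1, 4].
Step 2: syndromes of r = [8, 11, 7, 0, 10] (all sums mod 13).
  S_0 = Σ v_i r_i = 5·8 + 9·11 + 7·7 + 1·0 + 4·10 = 228 ≡ 7.
  S_1 = Σ v_i α_i r_i = 5·12·8 + 9·5·11 + 7·8·7 + 1·6·0 + 4·7·10 = 1647 ≡ 9.
  α_i^2 mod 13 = [1, 12, 12, 10, 10].
  S_2 = Σ v_i α_i^2 r_i = 5·1·8 + 9·12·11 + 7·12·7 + 1·10·0 + 4·10·10 = 2216 ≡ 6.
  S = (7, 9, 6) ≠ 0, so r is not a codeword (an error is present).
Step 3: locate the error. For a single error e at position i, S_ℓ = v_i·e·α_i^ℓ, so α_err = S_1/S_0.
  S_0^{−1} = 7^{−1} = 2 (mod 13), so α_err = 9·2 = 18 ≡ 5 = α_2. Error position i = 2.
  Consistency check: S_2/S_1 = 6·3 = 18 ≡ 5 = α_err ✓ (single-error assumption holds).
Step 4: error magnitude e = S_0/v_2 = S_0·∏_{j≠2}(α_2 − α_j) = 7·3 = 21 ≡ 8 (mod 13).
Step 5: correct position 2: c_2 = r_2 − e = 11 − 8 ≡ 3 (mod 13). Hence c = [8, 3, 7, 0, 10].
  Check: interpolating c through the α_i gives m(x) = 5 + 10·x (degree < 2) with m(α_i) = c_i for every i, so c is indeed a codeword.


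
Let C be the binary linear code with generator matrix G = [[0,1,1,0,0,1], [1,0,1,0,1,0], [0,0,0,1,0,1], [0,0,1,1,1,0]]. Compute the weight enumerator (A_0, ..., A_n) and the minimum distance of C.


Weight distribution: A_0 = 1, A_2 = 4, A_3 = 6, A_4 = 3, A_5 = 2. Minimum distance d = 2.

Enumerate all 2^4 = 16 messages m ∈ F_2^4.
For each, compute codeword c = mG in F_2^6, then tally its weight.
  m = 0000 → c = 000000, weight = 0.
  m = 1000 → c = 011001, weight = 3.
  m = 0100 → c = 101010, weight = 3.
  m = 1100 → c = 110011, weight = 4.
  m = 0010 → c = 000101, weight = 2.
  m = 1010 → c = 011100, weight = 3.
  m = 0110 → c = 101111, weight = 5.
  m = 1110 → c = 110110, weight = 4.
  m = 0001 → c = 001110, weight = 3.
  m = 1001 → c = 010111, weight = 4.
  m = 0101 → c = 100100, weight = 2.
  m = 1101 → c = 111101, weight = 5.
  m = 0011 → c = 001011, weight = 3.
  m = 1011 → c = 010010, weight = 2.
  m = 0111 → c = 100001, weight = 2.
  m = 1111 → c = 111000, weight = 3.
Tally weights:
  weight 0: 1 codewords.
  weight 2: 4 codewords.
  weight 3: 6 codewords.
  weight 4: 3 codewords.
  weight 5: 2 codewords.
Minimum distance d = smallest w > 0 with A_w > 0 = 2.
Sanity: Σ A_w = 16 = 2^4 = 16 ✓.


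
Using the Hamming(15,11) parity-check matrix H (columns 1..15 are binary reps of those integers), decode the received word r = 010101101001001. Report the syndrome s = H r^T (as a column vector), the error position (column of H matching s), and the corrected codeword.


s = (1, 1, 0, 1)^T, error position = 13, corrected codeword c = 010101101001101

Compute s = H r^T mod 2 one row at a time:
  s_1 = 0 + 1 + 0 + 0 + 1 + 0 + 0 + 1 = 3 ≡ 1 (mod 2).
  s_2 = 1 + 0 + 1 + 1 + 1 + 0 + 0 + 1 = 5 ≡ 1 (mod 2).
  s_3 = 1 + 0 + 1 + 1 + 0 + 0 + 0 + 1 = 4 ≡ 0 (mod 2).
  s_4 = 0 + 0 + 0 + 1 + 1 + 0 + 0 + 1 = 3 ≡ 1 (mod 2).
s = (1, 1, 0, 1)^T — this equals column 13 of H (binary 1101), so error is at position 13.
Correct: flip bit 13 of r = 010101101001001 to get c = 010101101001101.


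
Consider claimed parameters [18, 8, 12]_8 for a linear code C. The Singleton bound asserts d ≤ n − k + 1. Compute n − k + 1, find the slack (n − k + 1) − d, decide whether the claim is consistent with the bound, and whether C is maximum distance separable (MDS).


Singleton RHS = n − k + 1 = 11, slack = -1, bound violated (no such code; not MDS).

Singleton bound: d ≤ n − k + 1.
Here n = 18, k = 8, so n − k + 1 = 11.
Given d = 12, check d ≤ 11: NO.
Slack = (n − k + 1) − d = -1.
The slack is negative: d = 12 exceeds n − k + 1 = 11 by 1, so the Singleton bound is violated and no linear [18, 8, 12]_8 code can exist. In particular it is not MDS (MDS requires d = n − k + 1 exactly).
Description: the claimed parameters are [18, 8, 12]_8; such a code would be impossible (violates the Singleton bound).


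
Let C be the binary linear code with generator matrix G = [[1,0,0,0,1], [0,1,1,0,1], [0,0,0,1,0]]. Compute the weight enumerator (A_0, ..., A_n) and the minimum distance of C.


Weight distribution: A_0 = 1, A_1 = 1, A_2 = 1, A_3 = 3, A_4 = 2. Minimum distance d = 1.

Enumerate all 2^3 = 8 messages m ∈ F_2^3.
For each, compute codeword c = mG in F_2^5, then tally its weight.
  m = 000 → c = 00000, weight = 0.
  m = 100 → c = 10001, weight = 2.
  m = 010 → c = 01101, weight = 3.
  m = 110 → c = 11100, weight = 3.
  m = 001 → c = 00010, weight = 1.
  m = 101 → c = 10011, weight = 3.
  m = 011 → c = 01111, weight = 4.
  m = 111 → c = 11110, weight = 4.
Tally weights:
  weight 0: 1 codewords.
  weight 1: 1 codewords.
  weight 2: 1 codewords.
  weight 3: 3 codewords.
  weight 4: 2 codewords.
Minimum distance d = smallest w > 0 with A_w > 0 = 1.
Sanity: Σ A_w = 8 = 2^3 = 8 ✓.


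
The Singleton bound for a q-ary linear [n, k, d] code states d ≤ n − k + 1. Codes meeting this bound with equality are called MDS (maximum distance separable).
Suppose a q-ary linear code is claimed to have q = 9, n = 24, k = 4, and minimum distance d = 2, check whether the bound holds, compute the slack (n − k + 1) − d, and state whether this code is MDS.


Singleton RHS = n − k + 1 = 21, slack = 19, bound satisfied, not MDS.

Singleton bound: d ≤ n − k + 1.
Here n = 24, k = 4, so n − k + 1 = 21.
Given d = 2, check d ≤ 21: YES.
Slack = (n − k + 1) − d = 19.
The code is NOT MDS (slack = 19 > 0).
Description: the claimed parameters are [24, 4, 2]_9; such a code would be non-MDS.


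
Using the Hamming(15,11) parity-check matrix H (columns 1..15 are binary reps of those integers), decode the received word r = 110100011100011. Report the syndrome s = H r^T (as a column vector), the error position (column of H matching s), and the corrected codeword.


s = (1, 1, 0, 1)^T, error position = 13, corrected codeword c = 110100011100111

Compute s = H r^T mod 2 one row at a time:
  s_1 = 1 + 1 + 1 + 0 + 0 + 0 + 1 + 1 = 5 ≡ 1 (mod 2).
  s_2 = 1 + 0 + 0 + 0 + 0 + 0 + 1 + 1 = 3 ≡ 1 (mod 2).
  s_3 = 1 + 0 + 0 + 0 + 1 + 0 + 1 + 1 = 4 ≡ 0 (mod 2).
  s_4 = 1 + 0 + 0 + 0 + 1 + 0 + 0 + 1 = 3 ≡ 1 (mod 2).
s = (1, 1, 0, 1)^T — this equals column 13 of H (binary 1101), so error is at position 13.
Correct: flip bit 13 of r = 110100011100011 to get c = 110100011100111.


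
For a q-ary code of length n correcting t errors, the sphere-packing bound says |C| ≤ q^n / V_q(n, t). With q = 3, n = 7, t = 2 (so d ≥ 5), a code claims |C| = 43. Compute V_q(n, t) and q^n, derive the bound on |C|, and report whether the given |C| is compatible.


V_q(n, t) = 99, q^n = 2187, Hamming bound = 22, |C| = 43 > bound (violated).

Step 1: Compute V_q(n, t) = Σ_{j=0}^2 C(n, j) (q−1)^j.
  j = 0: C(7,0)·(2)^0 = 1·1 = 1.
  j = 1: C(7,1)·(2)^1 = 7·2 = 14.
  j = 2: C(7,2)·(2)^2 = 21·4 = 84.
  V_q(n, t) = 1 + 14 + 84 = 99.
Step 2: q^n = 3^7 = 2187.
Step 3: Hamming bound ⌊q^n / V_q(n,t)⌋ = ⌊2187/99⌋ = 22.
Step 4: Compare |C| = 43 to 22: violated.
The claimed |C| lies above the Hamming bound, so no 3-ary code of length 7 with d ≥ 5 can have 43 codewords.


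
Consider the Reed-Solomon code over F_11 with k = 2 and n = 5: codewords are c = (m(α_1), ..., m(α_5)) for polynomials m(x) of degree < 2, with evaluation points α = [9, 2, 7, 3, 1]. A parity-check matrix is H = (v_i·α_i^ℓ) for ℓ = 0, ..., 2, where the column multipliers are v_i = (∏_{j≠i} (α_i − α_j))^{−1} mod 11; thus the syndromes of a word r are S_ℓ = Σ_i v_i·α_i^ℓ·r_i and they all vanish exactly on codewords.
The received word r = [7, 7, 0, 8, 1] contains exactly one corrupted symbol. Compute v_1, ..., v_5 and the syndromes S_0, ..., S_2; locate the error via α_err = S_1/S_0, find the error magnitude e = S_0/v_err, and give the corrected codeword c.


S = (7, 3, 6), error at position 2, error magnitude e = 8, c = [7, 10, 0, 8, 1].

Step 1: column multipliers v_i = (∏_{j≠i}(α_i − α_j))^{−1} mod 11.
  i = 1 (α = 9): (9−2)(9−7)(9−3)(9−1) = 7·2·6·8 = 672 ≡ 1, so v_1 = 1^{−1} = 1 (mod 11).
  i = 2 (α = 2): (2−9)(2−7)(2−3)(2−1) = (−7)·(−5)·(−1)·1 = −35 ≡ 9, so v_2 = 9^{−1} = 5 (mod 11).
  i = 3 (α = 7): (7−9)(7−2)(7−3)(7−1) = (−2)·5·4·6 = −240 ≡ 2, so v_3 = 2^{−1} = 6 (mod 11).
  i = 4 (α = 3): (3−9)(3−2)(3−7)(3−1) = (−6)·1·(−4)·2 = 48 ≡ 4, so v_4 = 4^{−1} = 3 (mod 11).
  i = 5 (α = 1): (1−9)(1−2)(1−7)(1−3) = (−8)·(−1)·(−6)·(−2) = 96 ≡ 8, so v_5 = 8^{−1} = 7 (mod 11).
  v = [1, 5, 6, 3, 7].
Step 2: syndromes of r = [7, 7, 0, 8, 1] (all sums mod 11).
  S_0 = Σ v_i r_i = 1·7 + 5·7 + 6·0 + 3·8 + 7·1 = 73 ≡ 7.
  S_1 = Σ v_i α_i r_i = 1·9·7 + 5·2·7 + 6·7·0 + 3·3·8 + 7·1·1 = 212 ≡ 3.
  α_i^2 mod 11 = [4, 4, 5, 9, 1].
  S_2 = Σ v_i α_i^2 r_i = 1·4·7 + 5·4·7 + 6·5·0 + 3·9·8 + 7·1·1 = 391 ≡ 6.
  S = (7, 3, 6) ≠ 0, so r is not a codeword (an error is present).
Step 3: locate the error. For a single error e at position i, S_ℓ = v_i·e·α_i^ℓ, so α_err = S_1/S_0.
  S_0^{−1} = 7^{−1} = 8 (mod 11), so α_err = 3·8 = 24 ≡ 2 = α_2. Error position i = 2.
  Consistency check: S_2/S_1 = 6·4 = 24 ≡ 2 = α_err ✓ (single-error assumption holds).
Step 4: error magnitude e = S_0/v_2 = S_0·∏_{j≠2}(α_2 − α_j) = 7·9 = 63 ≡ 8 (mod 11).
Step 5: correct position 2: c_2 = r_2 − e = 7 − 8 ≡ 10 (mod 11). Hence c = [7, 10, 0, 8, 1].
  Check: interpolating c through the α_i gives m(x) = 3 + 9·x (degree < 2) with m(α_i) = c_i for every i, so c is indeed a codeword.


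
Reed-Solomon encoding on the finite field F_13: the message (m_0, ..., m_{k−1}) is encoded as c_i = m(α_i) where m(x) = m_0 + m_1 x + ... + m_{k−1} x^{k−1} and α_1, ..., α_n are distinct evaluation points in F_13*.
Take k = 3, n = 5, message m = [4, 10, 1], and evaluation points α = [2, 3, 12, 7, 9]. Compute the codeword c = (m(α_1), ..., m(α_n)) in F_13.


c = [2, 4, 8, 6, 6]

Message polynomial: m(x) = 4 + 10·x + 1·x^2 (mod 13).
For each evaluation point α_i, compute m(α_i) mod 13:
  α_1 = 2: Horner steps 1 → 12 → 2, so m(2) = 2.
  α_2 = 3: Horner steps 1 → 0 → 4, so m(3) = 4.
  α_3 = 12: Horner steps 1 → 9 → 8, so m(12) = 8.
  α_4 = 7: Horner steps 1 → 4 → 6, so m(7) = 6.
  α_5 = 9: Horner steps 1 → 6 → 6, so m(9) = 6.
Codeword c = [2, 4, 8, 6, 6] ∈ F_13^5.


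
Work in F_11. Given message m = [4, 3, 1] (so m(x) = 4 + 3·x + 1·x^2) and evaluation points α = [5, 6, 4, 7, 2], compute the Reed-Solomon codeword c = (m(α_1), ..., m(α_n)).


c = [0, 3, 10, 8, 3]

Message polynomial: m(x) = 4 + 3·x + 1·x^2 (mod 11).
For each evaluation point α_i, compute m(α_i) mod 11:
  α_1 = 5: Horner steps 1 → 8 → 0, so m(5) = 0.
  α_2 = 6: Horner steps 1 → 9 → 3, so m(6) = 3.
  α_3 = 4: Horner steps 1 → 7 → 10, so m(4) = 10.
  α_4 = 7: Horner steps 1 → 10 → 8, so m(7) = 8.
  α_5 = 2: Horner steps 1 → 5 → 3, so m(2) = 3.
Codeword c = [0, 3, 10, 8, 3] ∈ F_11^5.


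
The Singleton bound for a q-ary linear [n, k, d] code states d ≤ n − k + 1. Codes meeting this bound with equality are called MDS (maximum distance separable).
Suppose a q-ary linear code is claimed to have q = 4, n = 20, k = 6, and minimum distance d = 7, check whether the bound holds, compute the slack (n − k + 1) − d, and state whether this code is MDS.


Singleton RHS = n − k + 1 = 15, slack = 8, bound satisfied, not MDS.

Singleton bound: d ≤ n − k + 1.
Here n = 20, k = 6, so n − k + 1 = 15.
Given d = 7, check d ≤ 15: YES.
Slack = (n − k + 1) − d = 8.
The code is NOT MDS (slack = 8 > 0).
Description: the claimed parameters are [20, 6, 7]_4; such a code would be non-MDS.


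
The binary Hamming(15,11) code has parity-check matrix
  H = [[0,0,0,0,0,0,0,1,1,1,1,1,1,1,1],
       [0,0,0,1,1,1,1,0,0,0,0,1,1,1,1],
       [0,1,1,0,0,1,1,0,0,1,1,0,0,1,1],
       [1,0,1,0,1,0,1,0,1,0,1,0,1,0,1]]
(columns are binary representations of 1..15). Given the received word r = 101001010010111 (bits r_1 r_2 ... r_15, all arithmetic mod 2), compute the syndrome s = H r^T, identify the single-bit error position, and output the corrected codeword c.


s = (1, 0, 1, 1)^T, error position = 11, corrected codeword c = 101001010000111

Compute s = H r^T mod 2 one row at a time:
  s_1 = 1 + 0 + 0 + 1 + 0 + 1 + 1 + 1 = 5 ≡ 1 (mod 2).
  s_2 = 0 + 0 + 1 + 0 + 0 + 1 + 1 + 1 = 4 ≡ 0 (mod 2).
  s_3 = 0 + 1 + 1 + 0 + 0 + 1 + 1 + 1 = 5 ≡ 1 (mod 2).
  s_4 = 1 + 1 + 0 + 0 + 0 + 1 + 1 + 1 = 5 ≡ 1 (mod 2).
s = (1, 0, 1, 1)^T — this equals column 11 of H (binary 1011), so error is at position 11.
Correct: flip bit 11 of r = 101001010010111 to get c = 101001010000111.


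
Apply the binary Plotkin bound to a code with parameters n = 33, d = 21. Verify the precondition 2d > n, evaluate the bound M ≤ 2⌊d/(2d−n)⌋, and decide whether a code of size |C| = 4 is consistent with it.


Plotkin bound M ≤ 4; given |C| = 4 ≤ bound (satisfied).

Check applicability: 2d = 42, n = 33.
2d − n = 9 > 0, so Plotkin applies.
Compute d/(2d−n) = 21/9 ≈ 2.3333.
⌊d/(2d−n)⌋ = 2.
Plotkin bound: M ≤ 2·2 = 4.
Given |C| = 4, check: satisfied.
This |C| is at the Plotkin bound.


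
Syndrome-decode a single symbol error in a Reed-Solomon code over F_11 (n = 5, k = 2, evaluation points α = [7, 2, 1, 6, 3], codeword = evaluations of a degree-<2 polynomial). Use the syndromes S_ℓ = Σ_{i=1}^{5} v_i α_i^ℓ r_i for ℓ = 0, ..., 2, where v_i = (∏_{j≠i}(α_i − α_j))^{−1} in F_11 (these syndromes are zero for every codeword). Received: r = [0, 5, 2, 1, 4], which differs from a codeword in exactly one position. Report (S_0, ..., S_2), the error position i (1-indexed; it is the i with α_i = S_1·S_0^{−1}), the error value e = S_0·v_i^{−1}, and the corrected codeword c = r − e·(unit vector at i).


S = (8, 8, 8), error at position 3, error magnitude e = 7, c = [0, 5, 6, 1, 4].

Step 1: column multipliers v_i = (∏_{j≠i}(α_i − α_j))^{−1} mod 11.
  i = 1 (α = 7): (7−2)(7−1)(7−6)(7−3) = 5·6·1·4 = 120 ≡ 10, so v_1 = 10^{−1} = 10 (mod 11).
  i = 2 (α = 2): (2−7)(2−1)(2−6)(2−3) = (−5)·1·(−4)·(−1) = −20 ≡ 2, so v_2 = 2^{−1} = 6 (mod 11).
  i = 3 (α = 1): (1−7)(1−2)(1−6)(1−3) = (−6)·(−1)·(−5)·(−2) = 60 ≡ 5, so v_3 = 5^{−1} = 9 (mod 11).
  i = 4 (α = 6): (6−7)(6−2)(6−1)(6−3) = (−1)·4·5·3 = −60 ≡ 6, so v_4 = 6^{−1} = 2 (mod 11).
  i = 5 (α = 3): (3−7)(3−2)(3−1)(3−6) = (−4)·1·2·(−3) = 24 ≡ 2, so v_5 = 2^{−1} = 6 (mod 11).
  v = [10, 6, 9, 2, 6].
Step 2: syndromes of r = [0, 5, 2, 1, 4] (all sums mod 11).
  S_0 = Σ v_i r_i = 10·0 + 6·5 + 9·2 + 2·1 + 6·4 = 74 ≡ 8.
  S_1 = Σ v_i α_i r_i = 10·7·0 + 6·2·5 + 9·1·2 + 2·6·1 + 6·3·4 = 162 ≡ 8.
  α_i^2 mod 11 = [5, 4, 1, 3, 9].
  S_2 = Σ v_i α_i^2 r_i = 10·5·0 + 6·4·5 + 9·1·2 + 2·3·1 + 6·9·4 = 360 ≡ 8.
  S = (8, 8, 8) ≠ 0, so r is not a codeword (an error is present).
Step 3: locate the error. For a single error e at position i, S_ℓ = v_i·e·α_i^ℓ, so α_err = S_1/S_0.
  S_0^{−1} = 8^{−1} = 7 (mod 11), so α_err = 8·7 = 56 ≡ 1 = α_3. Error position i = 3.
  Consistency check: S_2/S_1 = 8·7 = 56 ≡ 1 = α_err ✓ (single-error assumption holds).
Step 4: error magnitude e = S_0/v_3 = S_0·∏_{j≠3}(α_3 − α_j) = 8·5 = 40 ≡ 7 (mod 11).
Step 5: correct position 3: c_3 = r_3 − e = 2 − 7 ≡ 6 (mod 11). Hence c = [0, 5, 6, 1, 4].
  Check: interpolating c through the α_i gives m(x) = 7 + 10·x (degree < 2) with m(α_i) = c_i for every i, so c is indeed a codeword.


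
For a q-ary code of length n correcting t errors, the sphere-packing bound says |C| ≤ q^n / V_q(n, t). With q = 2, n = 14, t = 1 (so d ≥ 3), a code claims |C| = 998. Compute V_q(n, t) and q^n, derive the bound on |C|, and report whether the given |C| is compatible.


V_q(n, t) = 15, q^n = 16384, Hamming bound = 1092, |C| = 998 ≤ bound (satisfied).

Step 1: Compute V_q(n, t) = Σ_{j=0}^1 C(n, j) (q−1)^j.
  j = 0: C(14,0)·(1)^0 = 1·1 = 1.
  j = 1: C(14,1)·(1)^1 = 14·1 = 14.
  V_q(n, t) = 1 + 14 = 15.
Step 2: q^n = 2^14 = 16384.
Step 3: Hamming bound ⌊q^n / V_q(n,t)⌋ = ⌊16384/15⌋ = 1092.
Step 4: Compare |C| = 998 to 1092: satisfied.
The claimed |C| lies below the Hamming bound.


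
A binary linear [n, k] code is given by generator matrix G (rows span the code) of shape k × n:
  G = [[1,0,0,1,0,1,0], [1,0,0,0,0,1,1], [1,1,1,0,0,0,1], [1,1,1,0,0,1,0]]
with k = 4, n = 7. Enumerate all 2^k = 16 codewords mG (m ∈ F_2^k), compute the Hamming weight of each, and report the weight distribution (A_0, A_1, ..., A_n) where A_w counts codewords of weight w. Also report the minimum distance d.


Weight distribution: A_0 = 1, A_1 = 1, A_2 = 3, A_3 = 6, A_4 = 3, A_5 = 1, A_6 = 1. Minimum distance d = 1.

Enumerate all 2^4 = 16 messages m ∈ F_2^4.
For each, compute codeword c = mG in F_2^7, then tally its weight.
  m = 0000 → c = 0000000, weight = 0.
  m = 1000 → c = 1001010, weight = 3.
  m = 0100 → c = 1000011, weight = 3.
  m = 1100 → c = 0001001, weight = 2.
  m = 0010 → c = 1110001, weight = 4.
  m = 1010 → c = 0111011, weight = 5.
  m = 0110 → c = 0110010, weight = 3.
  m = 1110 → c = 1111000, weight = 4.
  m = 0001 → c = 1110010, weight = 4.
  m = 1001 → c = 0111000, weight = 3.
  m = 0101 → c = 0110001, weight = 3.
  m = 1101 → c = 1111011, weight = 6.
  m = 0011 → c = 0000011, weight = 2.
  m = 1011 → c = 1001001, weight = 3.
  m = 0111 → c = 1000000, weight = 1.
  m = 1111 → c = 0001010, weight = 2.
Tally weights:
  weight 0: 1 codewords.
  weight 1: 1 codewords.
  weight 2: 3 codewords.
  weight 3: 6 codewords.
  weight 4: 3 codewords.
  weight 5: 1 codewords.
  weight 6: 1 codewords.
Minimum distance d = smallest w > 0 with A_w > 0 = 1.
Sanity: Σ A_w = 16 = 2^4 = 16 ✓.


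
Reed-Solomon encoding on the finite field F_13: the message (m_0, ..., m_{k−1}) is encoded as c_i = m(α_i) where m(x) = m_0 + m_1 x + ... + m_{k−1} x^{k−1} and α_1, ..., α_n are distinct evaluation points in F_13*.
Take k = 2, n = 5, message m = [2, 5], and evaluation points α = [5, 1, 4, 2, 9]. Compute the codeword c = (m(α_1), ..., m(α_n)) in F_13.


c = [1, 7, 9, 12, 8]

Message polynomial: m(x) = 2 + 5·x (mod 13).
For each evaluation point α_i, compute m(α_i) mod 13:
  α_1 = 5: Horner steps 5 → 1, so m(5) = 1.
  α_2 = 1: Horner steps 5 → 7, so m(1) = 7.
  α_3 = 4: Horner steps 5 → 9, so m(4) = 9.
  α_4 = 2: Horner steps 5 → 12, so m(2) = 12.
  α_5 = 9: Horner steps 5 → 8, so m(9) = 8.
Codeword c = [1, 7, 9, 12, 8] ∈ F_13^5.


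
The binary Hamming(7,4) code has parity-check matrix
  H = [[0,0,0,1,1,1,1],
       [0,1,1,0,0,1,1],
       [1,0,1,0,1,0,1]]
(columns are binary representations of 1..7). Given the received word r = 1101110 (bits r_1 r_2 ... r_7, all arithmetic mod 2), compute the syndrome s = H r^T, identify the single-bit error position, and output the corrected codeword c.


s = (1, 0, 0)^T, error position = 4, corrected codeword c = 1100110

Compute s = H r^T mod 2 one row at a time:
  s_1 = 1 + 1 + 1 + 0 = 3 ≡ 1 (mod 2).
  s_2 = 1 + 0 + 1 + 0 = 2 ≡ 0 (mod 2).
  s_3 = 1 + 0 + 1 + 0 = 2 ≡ 0 (mod 2).
s = (1, 0, 0)^T — this equals column 4 of H (binary 100), so error is at position 4.
Correct: flip bit 4 of r = 1101110 to get c = 1100110.


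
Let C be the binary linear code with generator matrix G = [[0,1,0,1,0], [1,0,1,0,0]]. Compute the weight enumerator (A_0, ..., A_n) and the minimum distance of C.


Weight distribution: A_0 = 1, A_2 = 2, A_4 = 1. Minimum distance d = 2.

Enumerate all 2^2 = 4 messages m ∈ F_2^2.
For each, compute codeword c = mG in F_2^5, then tally its weight.
  m = 00 → c = 00000, weight = 0.
  m = 10 → c = 01010, weight = 2.
  m = 01 → c = 10100, weight = 2.
  m = 11 → c = 11110, weight = 4.
Tally weights:
  weight 0: 1 codewords.
  weight 2: 2 codewords.
  weight 4: 1 codewords.
Minimum distance d = smallest w > 0 with A_w > 0 = 2.
Sanity: Σ A_w = 4 = 2^2 = 4 ✓.


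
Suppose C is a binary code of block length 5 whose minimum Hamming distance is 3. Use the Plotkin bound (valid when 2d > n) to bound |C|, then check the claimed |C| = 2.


Plotkin bound M ≤ 6; given |C| = 2 ≤ bound (satisfied).

Check applicability: 2d = 6, n = 5.
2d − n = 1 > 0, so Plotkin applies.
Compute d/(2d−n) = 3/1 ≈ 3.0000.
⌊d/(2d−n)⌋ = 3.
Plotkin bound: M ≤ 2·3 = 6.
Given |C| = 2, check: satisfied.
This |C| is below the Plotkin bound.


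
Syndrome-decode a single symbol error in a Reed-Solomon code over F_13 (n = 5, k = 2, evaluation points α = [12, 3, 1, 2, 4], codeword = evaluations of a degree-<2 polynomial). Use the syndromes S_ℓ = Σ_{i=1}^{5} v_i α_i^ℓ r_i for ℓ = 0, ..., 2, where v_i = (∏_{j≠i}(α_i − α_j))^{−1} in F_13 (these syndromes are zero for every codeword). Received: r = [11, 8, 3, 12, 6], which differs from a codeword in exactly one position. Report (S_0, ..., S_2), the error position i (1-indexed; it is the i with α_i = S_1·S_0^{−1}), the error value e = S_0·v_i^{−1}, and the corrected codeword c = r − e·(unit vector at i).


S = (7, 2, 8), error at position 5, error magnitude e = 2, c = [11, 8, 3, 12, 4].

Step 1: column multipliers v_i = (∏_{j≠i}(α_i − α_j))^{−1} mod 13.
  i = 1 (α = 12): (12−3)(12−1)(12−2)(12−4) = 9·11·10·8 = 7920 ≡ 3, so v_1 = 3^{−1} = 9 (mod 13).
  i = 2 (α = 3): (3−12)(3−1)(3−2)(3−4) = (−9)·2·1·(−1) = 18 ≡ 5, so v_2 = 5^{−1} = 8 (mod 13).
  i = 3 (α = 1): (1−12)(1−3)(1−2)(1−4) = (−11)·(−2)·(−1)·(−3) = 66 ≡ 1, so v_3 = 1^{−1} = 1 (mod 13).
  i = 4 (α = 2): (2−12)(2−3)(2−1)(2−4) = (−10)·(−1)·1·(−2) = −20 ≡ 6, so v_4 = 6^{−1} = 11 (mod 13).
  i = 5 (α = 4): (4−12)(4−3)(4−1)(4−2) = (−8)·1·3·2 = −48 ≡ 4, so v_5 = 4^{−1} = 10 (mod 13).
  v = [9, 8, 1, 11, 10].
Step 2: syndromes of r = [11, 8, 3, 12, 6] (all sums mod 13).
  S_0 = Σ v_i r_i = 9·11 + 8·8 + 1·3 + 11·12 + 10·6 = 358 ≡ 7.
  S_1 = Σ v_i α_i r_i = 9·12·11 + 8·3·8 + 1·1·3 + 11·2·12 + 10·4·6 = 1887 ≡ 2.
  α_i^2 mod 13 = [1, 9, 1, 4, 3].
  S_2 = Σ v_i α_i^2 r_i = 9·1·11 + 8·9·8 + 1·1·3 + 11·4·12 + 10·3·6 = 1386 ≡ 8.
  S = (7, 2, 8) ≠ 0, so r is not a codeword (an error is present).
Step 3: locate the error. For a single error e at position i, S_ℓ = v_i·e·α_i^ℓ, so α_err = S_1/S_0.
  S_0^{−1} = 7^{−1} = 2 (mod 13), so α_err = 2·2 = 4 ≡ 4 = α_5. Error position i = 5.
  Consistency check: S_2/S_1 = 8·7 = 56 ≡ 4 = α_err ✓ (single-error assumption holds).
Step 4: error magnitude e = S_0/v_5 = S_0·∏_{j≠5}(α_5 − α_j) = 7·4 = 28 ≡ 2 (mod 13).
Step 5: correct position 5: c_5 = r_5 − e = 6 − 2 ≡ 4 (mod 13). Hence c = [11, 8, 3, 12, 4].
  Check: interpolating c through the α_i gives m(x) = 7 + 9·x (degree < 2) with m(α_i) = c_i for every i, so c is indeed a codeword.


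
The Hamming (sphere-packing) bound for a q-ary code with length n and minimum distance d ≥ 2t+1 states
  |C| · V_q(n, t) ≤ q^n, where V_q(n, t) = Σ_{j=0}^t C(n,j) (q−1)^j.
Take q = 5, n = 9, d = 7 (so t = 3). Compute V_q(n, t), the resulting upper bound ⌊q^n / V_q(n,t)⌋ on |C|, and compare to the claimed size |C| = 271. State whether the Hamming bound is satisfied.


V_q(n, t) = 5989, q^n = 1953125, Hamming bound = 326, |C| = 271 ≤ bound (satisfied).

Step 1: Compute V_q(n, t) = Σ_{j=0}^3 C(n, j) (q−1)^j.
  j = 0: C(9,0)·(4)^0 = 1·1 = 1.
  j = 1: C(9,1)·(4)^1 = 9·4 = 36.
  j = 2: C(9,2)·(4)^2 = 36·16 = 576.
  j = 3: C(9,3)·(4)^3 = 84·64 = 5376.
  V_q(n, t) = 1 + 36 + 576 + 5376 = 5989.
Step 2: q^n = 5^9 = 1953125.
Step 3: Hamming bound ⌊q^n / V_q(n,t)⌋ = ⌊1953125/5989⌋ = 326.
Step 4: Compare |C| = 271 to 326: satisfied.
The claimed |C| lies below the Hamming bound.


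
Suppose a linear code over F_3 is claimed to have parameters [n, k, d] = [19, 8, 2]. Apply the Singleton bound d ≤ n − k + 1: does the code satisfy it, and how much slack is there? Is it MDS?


Singleton RHS = n − k + 1 = 12, slack = 10, bound satisfied, not MDS.

Singleton bound: d ≤ n − k + 1.
Here n = 19, k = 8, so n − k + 1 = 12.
Given d = 2, check d ≤ 12: YES.
Slack = (n − k + 1) − d = 10.
The code is NOT MDS (slack = 10 > 0).
Description: the claimed parameters are [19, 8, 2]_3; such a code would be non-MDS.


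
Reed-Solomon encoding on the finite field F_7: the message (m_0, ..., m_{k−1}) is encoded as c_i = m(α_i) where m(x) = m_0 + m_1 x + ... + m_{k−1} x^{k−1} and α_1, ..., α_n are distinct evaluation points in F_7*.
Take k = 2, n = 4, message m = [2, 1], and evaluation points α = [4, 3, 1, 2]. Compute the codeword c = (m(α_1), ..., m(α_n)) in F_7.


c = [6, 5, 3, 4]

Message polynomial: m(x) = 2 + 1·x (mod 7).
For each evaluation point α_i, compute m(α_i) mod 7:
  α_1 = 4: Horner steps 1 → 6, so m(4) = 6.
  α_2 = 3: Horner steps 1 → 5, so m(3) = 5.
  α_3 = 1: Horner steps 1 → 3, so m(1) = 3.
  α_4 = 2: Horner steps 1 → 4, so m(2) = 4.
Codeword c = [6, 5, 3, 4] ∈ F_7^4.


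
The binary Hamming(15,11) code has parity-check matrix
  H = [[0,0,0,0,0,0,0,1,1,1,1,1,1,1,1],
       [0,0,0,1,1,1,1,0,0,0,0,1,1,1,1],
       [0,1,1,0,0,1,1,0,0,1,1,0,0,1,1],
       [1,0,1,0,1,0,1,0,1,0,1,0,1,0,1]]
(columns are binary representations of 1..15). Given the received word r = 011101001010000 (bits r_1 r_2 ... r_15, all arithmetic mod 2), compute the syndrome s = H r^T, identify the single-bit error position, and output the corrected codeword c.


s = (0, 0, 0, 1)^T, error position = 1, corrected codeword c = 111101001010000

Compute s = H r^T mod 2 one row at a time:
  s_1 = 0 + 1 + 0 + 1 + 0 + 0 + 0 + 0 = 2 ≡ 0 (mod 2).
  s_2 = 1 + 0 + 1 + 0 + 0 + 0 + 0 + 0 = 2 ≡ 0 (mod 2).
  s_3 = 1 + 1 + 1 + 0 + 0 + 1 + 0 + 0 = 4 ≡ 0 (mod 2).
  s_4 = 0 + 1 + 0 + 0 + 1 + 1 + 0 + 0 = 3 ≡ 1 (mod 2).
s = (0, 0, 0, 1)^T — this equals column 1 of H (binary 0001), so error is at position 1.
Correct: flip bit 1 of r = 011101001010000 to get c = 111101001010000.


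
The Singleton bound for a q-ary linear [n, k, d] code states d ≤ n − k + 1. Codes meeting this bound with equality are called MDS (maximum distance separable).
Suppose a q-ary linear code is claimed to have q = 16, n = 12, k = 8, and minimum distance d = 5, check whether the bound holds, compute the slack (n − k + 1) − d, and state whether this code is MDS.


Singleton RHS = n − k + 1 = 5, slack = 0, bound satisfied, MDS.

Singleton bound: d ≤ n − k + 1.
Here n = 12, k = 8, so n − k + 1 = 5.
Given d = 5, check d ≤ 5: YES.
Slack = (n − k + 1) − d = 0.
The code is MDS (slack = 0).
Description: the claimed parameters are [12, 8, 5]_16; such a code would be MDS (meets Singleton bound).


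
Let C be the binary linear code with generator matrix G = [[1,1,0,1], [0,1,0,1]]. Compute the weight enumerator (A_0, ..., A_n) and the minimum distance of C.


Weight distribution: A_0 = 1, A_1 = 1, A_2 = 1, A_3 = 1. Minimum distance d = 1.

Enumerate all 2^2 = 4 messages m ∈ F_2^2.
For each, compute codeword c = mG in F_2^4, then tally its weight.
  m = 00 → c = 0000, weight = 0.
  m = 10 → c = 1101, weight = 3.
  m = 01 → c = 0101, weight = 2.
  m = 11 → c = 1000, weight = 1.
Tally weights:
  weight 0: 1 codewords.
  weight 1: 1 codewords.
  weight 2: 1 codewords.
  weight 3: 1 codewords.
Minimum distance d = smallest w > 0 with A_w > 0 = 1.
Sanity: Σ A_w = 4 = 2^2 = 4 ✓.
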